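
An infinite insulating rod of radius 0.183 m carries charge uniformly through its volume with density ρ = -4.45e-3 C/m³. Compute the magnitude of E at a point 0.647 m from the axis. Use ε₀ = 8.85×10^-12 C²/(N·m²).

By cylindrical symmetry E is radial; use a coaxial Gaussian cylinder of radius 0.647 m and length L (r > 0.183 m, full cross-section enclosed).
λ_enc = ρ·πR² = (-4.45e-3)π(0.183)² = -4.682×10^-4 C/m.
By Gauss's law (flux through the curved wall only), E·2πrL = λ_enc L/ε₀.
E = |λ_enc|/(2πε₀r) = (4.682e-4)/(2π·8.85×10^-12·0.647) = 1.30e7 N/C.

|E| ≈ 1.30×10^7 N/C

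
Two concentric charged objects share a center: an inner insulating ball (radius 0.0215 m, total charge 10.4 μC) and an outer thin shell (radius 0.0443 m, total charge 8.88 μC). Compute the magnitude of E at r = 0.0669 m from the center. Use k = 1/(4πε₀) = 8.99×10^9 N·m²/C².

|E| ≈ 3.87e7 V/m

Take a concentric spherical Gaussian surface of radius r = 0.0669 m (r > 0.0443 m, enclosing both).
Q_enc = (10.4 μC) + (8.88 μC) = 1.928×10^-5 C.
Since E is radial and uniform over the Gaussian sphere, Φ = E·4πr² = Q_enc/ε₀.
E = k|Q_enc|/r² = (8.99×10^9)(1.928×10^-5)/(0.0669)² = 3.87e7 N/C.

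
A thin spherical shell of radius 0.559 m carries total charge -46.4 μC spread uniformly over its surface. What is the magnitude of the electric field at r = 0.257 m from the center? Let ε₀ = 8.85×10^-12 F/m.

Take a concentric spherical Gaussian surface of radius r = 0.257 m (inside the shell, r < 0.559 m).
All the charge is outside the Gaussian surface: Q_enc = 0, hence E = 0 everywhere inside the shell.

E = 0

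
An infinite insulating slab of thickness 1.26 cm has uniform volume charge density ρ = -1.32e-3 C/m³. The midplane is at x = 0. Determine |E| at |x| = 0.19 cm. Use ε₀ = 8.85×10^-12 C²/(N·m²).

E = 2.83e5 N/C

By symmetry E is perpendicular to the slab. A Gaussian pillbox from −0.19 cm to +0.19 cm (face area A) lies entirely within the slab.
Q_enc = ρ·(2x)·A and flux = 2EA, so 2EA = 2ρxA/ε₀ ⇒ E = |ρ|x/ε₀.
E = (1.32e-3)(0.0019)/(8.85×10^-12) = 2.83×10^5 N/C.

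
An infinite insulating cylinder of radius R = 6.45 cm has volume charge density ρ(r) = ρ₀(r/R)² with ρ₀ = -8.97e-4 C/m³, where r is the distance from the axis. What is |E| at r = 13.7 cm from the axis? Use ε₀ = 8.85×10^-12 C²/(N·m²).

Choose a coaxial cylinder of radius r = 13.7 cm (arbitrary length L) as the Gaussian surface (r > R, full charge per length enclosed).
λ_enc = 2π ∫₀^R ρ₀(r'/R)^2 r' dr' = 2πρ₀R²/4 = -5.862×10^-6 C/m.
Gauss's law: E·2πrL = λ_enc L/ε₀.
E = |λ_enc|/(2πε₀r) = (5.862e-6)/(2π·8.85×10^-12·0.137) = 7.69×10^5 N/C.

E = 7.69e5 N/C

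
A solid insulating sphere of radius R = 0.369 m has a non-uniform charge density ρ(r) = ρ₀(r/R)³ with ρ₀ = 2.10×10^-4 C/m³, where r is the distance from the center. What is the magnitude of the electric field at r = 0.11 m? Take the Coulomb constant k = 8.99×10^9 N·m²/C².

E = 1.15×10^4 V/m

Use a concentric Gaussian sphere at r = 0.11 m (r < R).
Integrate the density: Q_enc = 4π ∫₀^r ρ₀(r'/R)^3 r'² dr' = 4πρ₀ r^6/(6·R³) = 1.551e-8 C.
By Gauss's law, ∮E·dA = E·4πr² = Q_enc/ε₀.
E = k|Q_enc|/r² = (8.99×10^9)(1.551×10^-8)/(0.11)² = 1.15e4 N/C.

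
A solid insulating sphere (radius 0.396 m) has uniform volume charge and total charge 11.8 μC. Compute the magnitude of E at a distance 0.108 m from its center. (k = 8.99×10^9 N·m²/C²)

|E| ≈ 1.84×10^5 N/C

Symmetry ⇒ E = E(r) r̂. Gaussian sphere of radius r = 0.108 m (r < R).
Only the charge within r is enclosed: Q_enc = Q·(r/R)³ = (11.8 μC)·(0.108 m/0.396 m)³ = 2.394×10^-7 C.
Gauss's law: E·4πr² = Q_enc/ε₀.
E = k|Q_enc|/r² = (8.99×10^9)(2.394×10^-7)/(0.108)² = 1.84×10^5 N/C.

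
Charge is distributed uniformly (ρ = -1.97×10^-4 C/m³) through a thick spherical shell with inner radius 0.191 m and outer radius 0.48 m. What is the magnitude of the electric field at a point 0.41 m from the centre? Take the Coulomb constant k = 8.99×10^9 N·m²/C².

E ≈ 2.73e6 N/C

Use a concentric Gaussian sphere at r = 0.41 m (within the shell material, 0.191 m < r < 0.48 m).
Enclosed charge is the volume from a to r: Q_enc = (4π/3)ρ(r³ − a³) = -5.112×10^-5 C.
Applying ∮E·dA = Q_enc/ε₀ with Φ = E(4πr²):
E = k|Q_enc|/r² = (8.99×10^9)(5.112×10^-5)/(0.41)² = 2.73×10^6 N/C.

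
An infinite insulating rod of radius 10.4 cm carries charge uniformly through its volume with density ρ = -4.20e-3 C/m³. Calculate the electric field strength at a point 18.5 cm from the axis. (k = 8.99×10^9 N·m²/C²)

E ≈ 1.39e7 V/m

By cylindrical symmetry E is radial; use a coaxial Gaussian cylinder of radius 18.5 cm and length L (r > 10.4 cm, full cross-section enclosed).
λ_enc = ρ·πR² = (-4.20×10^-3)π(0.104)² = -1.427×10^-4 C/m.
By Gauss's law (flux through the curved wall only), E·2πrL = λ_enc L/ε₀.
E = 2k|λ_enc|/r = 2(8.99×10^9)(1.427e-4)/(0.185) = 1.39×10^7 N/C.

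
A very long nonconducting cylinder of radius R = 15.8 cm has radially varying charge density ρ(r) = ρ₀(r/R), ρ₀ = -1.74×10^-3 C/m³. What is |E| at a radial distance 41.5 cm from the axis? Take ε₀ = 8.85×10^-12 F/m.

|E| ≈ 3.94×10^6 N/C

Coaxial Gaussian cylinder, radius r = 41.5 cm, length L (r > R, full charge per length enclosed).
λ_enc = 2π ∫₀^R ρ₀(r'/R)^1 r' dr' = 2πρ₀R²/3 = -9.097×10^-5 C/m.
Applying ∮E·dA = Q_enc/ε₀ with the end caps contributing no flux:
E = |λ_enc|/(2πε₀r) = (9.097×10^-5)/(2π·8.85×10^-12·0.415) = 3.94×10^6 N/C.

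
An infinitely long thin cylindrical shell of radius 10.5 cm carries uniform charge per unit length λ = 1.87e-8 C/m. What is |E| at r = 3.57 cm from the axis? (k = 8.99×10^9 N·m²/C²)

|E| = 0 N/C

Take a coaxial cylindrical Gaussian surface of radius r = 3.57 cm and length L (r < 10.5 cm, inside the shell).
All the surface charge lies outside this cylinder: Q_enc = 0, hence E = 0.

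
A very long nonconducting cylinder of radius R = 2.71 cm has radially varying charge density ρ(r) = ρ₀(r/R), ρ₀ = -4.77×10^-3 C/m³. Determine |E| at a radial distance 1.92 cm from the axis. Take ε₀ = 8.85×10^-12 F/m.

Coaxial Gaussian cylinder, radius r = 1.92 cm, length L (r < R).
λ_enc = ∫₀^r ρ(r')·2πr' dr' = (2πρ₀/R)·r^3/3 = -2.609e-6 C/m.
Gauss's law: E·2πrL = λ_enc L/ε₀.
E = |λ_enc|/(2πε₀r) = (2.609×10^-6)/(2π·8.85×10^-12·0.0192) = 2.44×10^6 N/C.

E ≈ 2.44×10^6 V/m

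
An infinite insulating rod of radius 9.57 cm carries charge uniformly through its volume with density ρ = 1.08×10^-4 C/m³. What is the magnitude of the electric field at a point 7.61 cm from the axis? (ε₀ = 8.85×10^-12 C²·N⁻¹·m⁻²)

By cylindrical symmetry E is radial; use a coaxial Gaussian cylinder of radius 7.61 cm and length L (r < R).
Enclosed charge per unit length: λ_enc = ρ·πr² = (1.08×10^-4)π(0.0761)² = 1.965e-6 C/m.
By Gauss's law (flux through the curved wall only), E·2πrL = λ_enc L/ε₀.
E = |λ_enc|/(2πε₀r) = (1.965×10^-6)/(2π·8.85×10^-12·0.0761) = 4.64×10^5 N/C.

|E| = 4.64e5 N/C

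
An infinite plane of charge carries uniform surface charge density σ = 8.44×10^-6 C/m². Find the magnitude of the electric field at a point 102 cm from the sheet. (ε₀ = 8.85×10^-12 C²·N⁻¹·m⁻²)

The symmetry is planar: E is normal to the sheet and the same magnitude on both sides. Take a pillbox straddling the sheet with end-cap area A.
Flux Φ = 2EA and Q_enc = σA, so 2EA = σA/ε₀ ⇒ E = |σ|/(2ε₀), independent of distance.
E = |σ|/(2ε₀) = (8.44e-6)/(2·8.85×10^-12) = 4.77e5 N/C.

|E| = 4.77×10^5 N/C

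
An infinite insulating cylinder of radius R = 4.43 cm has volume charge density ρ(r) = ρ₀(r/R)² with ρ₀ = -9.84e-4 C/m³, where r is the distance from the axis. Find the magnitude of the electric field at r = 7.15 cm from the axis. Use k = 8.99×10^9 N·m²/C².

E = 7.63×10^5 N/C

Take a coaxial cylindrical Gaussian surface of radius r = 7.15 cm and length L (r > R, full charge per length enclosed).
λ_enc = 2π ∫₀^R ρ₀(r'/R)^2 r' dr' = 2πρ₀R²/4 = -3.033e-6 C/m.
By Gauss's law (flux through the curved wall only), E·2πrL = λ_enc L/ε₀.
E = 2k|λ_enc|/r = 2(8.99×10^9)(3.033e-6)/(0.0715) = 7.63×10^5 N/C.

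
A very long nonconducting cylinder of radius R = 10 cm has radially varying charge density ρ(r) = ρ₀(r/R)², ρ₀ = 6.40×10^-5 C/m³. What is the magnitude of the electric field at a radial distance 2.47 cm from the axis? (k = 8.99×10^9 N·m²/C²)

Choose a coaxial cylinder of radius r = 2.47 cm (arbitrary length L) as the Gaussian surface (r < R).
λ_enc = ∫₀^r ρ(r')·2πr' dr' = (2πρ₀/R²)·r^4/4 = 3.742×10^-9 C/m.
Gauss's law: E·2πrL = λ_enc L/ε₀.
E = 2k|λ_enc|/r = 2(8.99×10^9)(3.742×10^-9)/(0.0247) = 2.72e3 N/C.

E ≈ 2.72×10^3 V/m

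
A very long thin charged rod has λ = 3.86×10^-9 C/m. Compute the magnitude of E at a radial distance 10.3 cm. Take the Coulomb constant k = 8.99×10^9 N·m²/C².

E ≈ 674 N/C

Take a coaxial cylindrical Gaussian surface of radius r = 10.3 cm and length L.
Q_enc = λL, so λ_enc = 3.86e-9 C/m.
By Gauss's law (flux through the curved wall only), E·2πrL = λ_enc L/ε₀.
E = 2k|λ_enc|/r = 2(8.99×10^9)(3.86×10^-9)/(0.103) = 674 N/C.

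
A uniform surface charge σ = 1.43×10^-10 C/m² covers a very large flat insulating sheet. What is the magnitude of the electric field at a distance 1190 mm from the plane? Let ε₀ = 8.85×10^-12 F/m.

E ≈ 8.08 N/C

Choose a cylindrical pillbox piercing the sheet, end faces (area A) parallel to it.
Only the two end caps contribute flux: Φ = 2EA. With Q_enc = σA, Gauss's law gives E = |σ|/(2ε₀).
E = |σ|/(2ε₀) = (1.43e-10)/(2·8.85×10^-12) = 8.08 N/C.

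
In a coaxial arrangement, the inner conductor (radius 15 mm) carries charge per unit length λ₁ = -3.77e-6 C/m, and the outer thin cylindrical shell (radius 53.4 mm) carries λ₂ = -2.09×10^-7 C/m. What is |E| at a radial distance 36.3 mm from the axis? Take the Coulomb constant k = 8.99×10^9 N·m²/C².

By cylindrical symmetry E is radial; use a coaxial Gaussian cylinder of radius 36.3 mm and length L (between the conductors, 15 mm < r < 53.4 mm).
The shell at 53.4 mm lies outside the Gaussian surface, so λ_enc = λ₁ = -3.77×10^-6 C/m.
Applying ∮E·dA = Q_enc/ε₀ with the end caps contributing no flux:
E = 2k|λ_enc|/r = 2(8.99×10^9)(3.77e-6)/(0.0363) = 1.87×10^6 N/C.

E ≈ 1.87×10^6 N/C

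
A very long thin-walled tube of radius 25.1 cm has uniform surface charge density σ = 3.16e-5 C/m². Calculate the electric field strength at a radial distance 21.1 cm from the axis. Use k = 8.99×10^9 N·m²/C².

E = 0 (no enclosed charge)

By cylindrical symmetry E is radial; use a coaxial Gaussian cylinder of radius 21.1 cm and length L (r < 25.1 cm, inside the shell).
No charge is enclosed, so Gauss's law gives E·2πrL = 0 ⇒ E = 0.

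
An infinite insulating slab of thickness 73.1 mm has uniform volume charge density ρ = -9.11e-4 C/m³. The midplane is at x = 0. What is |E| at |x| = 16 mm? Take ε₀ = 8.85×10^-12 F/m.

E = 1.65×10^6 N/C

By symmetry E is perpendicular to the slab. A Gaussian pillbox from −16 mm to +16 mm (face area A) lies entirely within the slab.
Q_enc = ρ·(2x)·A and flux = 2EA, so 2EA = 2ρxA/ε₀ ⇒ E = |ρ|x/ε₀.
E = (9.11×10^-4)(0.016)/(8.85×10^-12) = 1.65e6 N/C.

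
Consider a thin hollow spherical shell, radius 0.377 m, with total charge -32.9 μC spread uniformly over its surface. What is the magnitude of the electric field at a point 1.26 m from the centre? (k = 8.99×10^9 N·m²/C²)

Symmetry ⇒ E = E(r) r̂. Gaussian sphere of radius r = 1.26 m (r > 0.377 m).
The entire shell is enclosed: Q_enc = -3.29×10^-5 C.
Applying ∮E·dA = Q_enc/ε₀ with Φ = E(4πr²):
E = k|Q_enc|/r² = (8.99×10^9)(3.29e-5)/(1.26)² = 1.86×10^5 N/C.

|E| = 1.86e5 N/C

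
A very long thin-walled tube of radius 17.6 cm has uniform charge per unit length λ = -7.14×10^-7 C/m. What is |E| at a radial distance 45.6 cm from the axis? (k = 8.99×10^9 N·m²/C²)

|E| ≈ 2.82×10^4 V/m

Choose a coaxial cylinder of radius r = 45.6 cm (arbitrary length L) as the Gaussian surface (r > 17.6 cm).
The full line charge is enclosed: λ_enc = -7.14e-7 C/m.
Gauss's law: E·2πrL = λ_enc L/ε₀.
E = 2k|λ_enc|/r = 2(8.99×10^9)(7.14×10^-7)/(0.456) = 2.82e4 N/C.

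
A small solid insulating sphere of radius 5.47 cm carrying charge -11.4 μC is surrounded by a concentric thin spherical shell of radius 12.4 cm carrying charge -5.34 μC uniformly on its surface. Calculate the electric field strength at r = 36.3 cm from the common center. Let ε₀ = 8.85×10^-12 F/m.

E = 1.14×10^6 V/m

Symmetry ⇒ E = E(r) r̂. Gaussian sphere of radius r = 36.3 cm (r > 12.4 cm, enclosing both).
Q_enc = (-11.4 μC) + (-5.34 μC) = -1.674e-5 C.
Since E is radial and uniform over the Gaussian sphere, Φ = E·4πr² = Q_enc/ε₀.
E = |Q_enc|/(4πε₀r²) = (1.674e-5)/(4π·8.85×10^-12·(0.363)²) = 1.14×10^6 N/C.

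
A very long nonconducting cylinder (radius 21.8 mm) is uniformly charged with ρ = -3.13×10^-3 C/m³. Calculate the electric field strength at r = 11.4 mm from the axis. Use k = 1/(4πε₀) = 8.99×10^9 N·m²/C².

|E| = 2.02e6 N/C

Take a coaxial cylindrical Gaussian surface of radius r = 11.4 mm and length L (r < R).
Charge inside radius r per length L is ρ·πr²·L, so λ_enc = ρπr² = -1.278×10^-6 C/m.
By Gauss's law (flux through the curved wall only), E·2πrL = λ_enc L/ε₀.
E = 2k|λ_enc|/r = 2(8.99×10^9)(1.278×10^-6)/(0.0114) = 2.02×10^6 N/C.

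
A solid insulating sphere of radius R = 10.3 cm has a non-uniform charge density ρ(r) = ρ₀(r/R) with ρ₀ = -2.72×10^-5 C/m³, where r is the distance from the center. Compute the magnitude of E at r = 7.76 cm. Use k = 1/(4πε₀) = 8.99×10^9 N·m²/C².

E = 4.49×10^4 V/m

Use a concentric Gaussian sphere at r = 7.76 cm (r < R).
Integrate the density: Q_enc = 4π ∫₀^r ρ₀(r'/R)^1 r'² dr' = 4πρ₀ r^4/(4·R) = -3.008×10^-8 C.
Gauss's law: E·4πr² = Q_enc/ε₀.
E = k|Q_enc|/r² = (8.99×10^9)(3.008×10^-8)/(0.0776)² = 4.49e4 N/C.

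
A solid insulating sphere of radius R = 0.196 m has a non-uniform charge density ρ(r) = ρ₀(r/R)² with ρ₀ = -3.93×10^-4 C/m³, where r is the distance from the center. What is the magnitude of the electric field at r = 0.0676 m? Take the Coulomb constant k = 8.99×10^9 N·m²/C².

|E| = 7.14×10^4 N/C

Take a concentric spherical Gaussian surface of radius r = 0.0676 m (r < R).
Q_enc = ∫₀^r ρ(r')·4πr'² dr' = (4πρ₀/R²) ∫₀^r r'^4 dr' = 4πρ₀ r^5/(5·R²) = -3.63×10^-8 C.
Since E is radial and uniform over the Gaussian sphere, Φ = E·4πr² = Q_enc/ε₀.
E = k|Q_enc|/r² = (8.99×10^9)(3.63e-8)/(0.0676)² = 7.14e4 N/C.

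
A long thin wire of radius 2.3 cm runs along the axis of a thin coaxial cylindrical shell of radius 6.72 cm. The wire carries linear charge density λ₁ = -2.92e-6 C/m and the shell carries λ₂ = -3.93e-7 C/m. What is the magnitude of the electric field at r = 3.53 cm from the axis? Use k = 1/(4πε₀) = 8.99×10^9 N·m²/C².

Take a coaxial cylindrical Gaussian surface of radius r = 3.53 cm and length L (between the conductors, 2.3 cm < r < 6.72 cm).
The shell at 6.72 cm lies outside the Gaussian surface, so λ_enc = λ₁ = -2.92×10^-6 C/m.
Applying ∮E·dA = Q_enc/ε₀ with the end caps contributing no flux:
E = 2k|λ_enc|/r = 2(8.99×10^9)(2.92×10^-6)/(0.0353) = 1.49×10^6 N/C.

E ≈ 1.49×10^6 V/m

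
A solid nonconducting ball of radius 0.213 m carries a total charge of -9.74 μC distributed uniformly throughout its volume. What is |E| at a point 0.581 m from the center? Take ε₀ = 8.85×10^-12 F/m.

2.59×10^5 V/m

By spherical symmetry E is radial; choose a Gaussian sphere of radius r = 0.581 m (r > R, so the entire charge is enclosed).
Q_enc = -9.74 μC = -9.74×10^-6 C.
By Gauss's law, ∮E·dA = E·4πr² = Q_enc/ε₀.
E = |Q_enc|/(4πε₀r²) = (9.74×10^-6)/(4π·8.85×10^-12·(0.581)²) = 2.59e5 N/C.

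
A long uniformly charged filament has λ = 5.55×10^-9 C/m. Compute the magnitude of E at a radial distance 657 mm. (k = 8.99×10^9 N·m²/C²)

|E| = 152 V/m

By cylindrical symmetry E is radial; use a coaxial Gaussian cylinder of radius 657 mm and length L.
Q_enc = λL, so λ_enc = 5.55e-9 C/m.
Applying ∮E·dA = Q_enc/ε₀ with the end caps contributing no flux:
E = 2k|λ_enc|/r = 2(8.99×10^9)(5.55×10^-9)/(0.657) = 152 N/C.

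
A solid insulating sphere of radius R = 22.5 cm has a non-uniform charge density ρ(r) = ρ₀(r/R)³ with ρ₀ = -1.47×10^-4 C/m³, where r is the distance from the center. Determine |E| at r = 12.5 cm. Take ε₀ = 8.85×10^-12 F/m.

Symmetry ⇒ E = E(r) r̂. Gaussian sphere of radius r = 12.5 cm (r < R).
Integrate the density: Q_enc = 4π ∫₀^r ρ₀(r'/R)^3 r'² dr' = 4πρ₀ r^6/(6·R³) = -1.031×10^-7 C.
By Gauss's law, ∮E·dA = E·4πr² = Q_enc/ε₀.
E = |Q_enc|/(4πε₀r²) = (1.031×10^-7)/(4π·8.85×10^-12·(0.125)²) = 5.93e4 N/C.

5.93×10^4 N/C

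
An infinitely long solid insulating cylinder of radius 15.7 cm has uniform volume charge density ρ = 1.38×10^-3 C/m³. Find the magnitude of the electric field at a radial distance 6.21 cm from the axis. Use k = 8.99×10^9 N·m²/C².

Choose a coaxial cylinder of radius r = 6.21 cm (arbitrary length L) as the Gaussian surface (r < R).
Enclosed charge per unit length: λ_enc = ρ·πr² = (1.38e-3)π(0.0621)² = 1.672×10^-5 C/m.
Since E is radial and uniform over the curved surface, Φ = E·2πrL = Q_enc/ε₀ = λ_enc L/ε₀.
E = 2k|λ_enc|/r = 2(8.99×10^9)(1.672×10^-5)/(0.0621) = 4.84e6 N/C.

E = 4.84×10^6 N/C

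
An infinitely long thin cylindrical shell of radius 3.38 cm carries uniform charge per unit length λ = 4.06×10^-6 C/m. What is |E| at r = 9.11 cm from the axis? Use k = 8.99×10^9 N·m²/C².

E ≈ 8.01e5 V/m

By cylindrical symmetry E is radial; use a coaxial Gaussian cylinder of radius 9.11 cm and length L (r > 3.38 cm).
The full line charge is enclosed: λ_enc = 4.06×10^-6 C/m.
Since E is radial and uniform over the curved surface, Φ = E·2πrL = Q_enc/ε₀ = λ_enc L/ε₀.
E = 2k|λ_enc|/r = 2(8.99×10^9)(4.06×10^-6)/(0.0911) = 8.01e5 N/C.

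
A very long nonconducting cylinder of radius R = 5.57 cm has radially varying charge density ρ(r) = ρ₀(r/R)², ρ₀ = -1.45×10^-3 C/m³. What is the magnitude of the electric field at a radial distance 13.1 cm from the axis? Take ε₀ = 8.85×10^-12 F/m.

By cylindrical symmetry E is radial; use a coaxial Gaussian cylinder of radius 13.1 cm and length L (r > R, full charge per length enclosed).
λ_enc = 2π ∫₀^R ρ₀(r'/R)^2 r' dr' = 2πρ₀R²/4 = -7.066×10^-6 C/m.
Applying ∮E·dA = Q_enc/ε₀ with the end caps contributing no flux:
E = |λ_enc|/(2πε₀r) = (7.066×10^-6)/(2π·8.85×10^-12·0.131) = 9.70e5 N/C.

|E| = 9.70e5 N/C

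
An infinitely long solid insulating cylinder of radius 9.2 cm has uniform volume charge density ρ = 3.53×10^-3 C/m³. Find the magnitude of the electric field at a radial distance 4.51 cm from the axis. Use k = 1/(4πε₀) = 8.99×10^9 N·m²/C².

8.99×10^6 N/C

Choose a coaxial cylinder of radius r = 4.51 cm (arbitrary length L) as the Gaussian surface (r < R).
Charge inside radius r per length L is ρ·πr²·L, so λ_enc = ρπr² = 2.256×10^-5 C/m.
By Gauss's law (flux through the curved wall only), E·2πrL = λ_enc L/ε₀.
E = 2k|λ_enc|/r = 2(8.99×10^9)(2.256e-5)/(0.0451) = 8.99×10^6 N/C.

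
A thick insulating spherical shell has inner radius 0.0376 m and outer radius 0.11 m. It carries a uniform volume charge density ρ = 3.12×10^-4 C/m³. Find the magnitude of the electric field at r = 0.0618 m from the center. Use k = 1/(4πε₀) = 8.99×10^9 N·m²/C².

5.63×10^5 N/C

Symmetry ⇒ E = E(r) r̂. Gaussian sphere of radius r = 0.0618 m (within the shell material, 0.0376 m < r < 0.11 m).
Enclosed charge is the volume from a to r: Q_enc = (4π/3)ρ(r³ − a³) = 2.39e-7 C.
Since E is radial and uniform over the Gaussian sphere, Φ = E·4πr² = Q_enc/ε₀.
E = k|Q_enc|/r² = (8.99×10^9)(2.39×10^-7)/(0.0618)² = 5.63×10^5 N/C.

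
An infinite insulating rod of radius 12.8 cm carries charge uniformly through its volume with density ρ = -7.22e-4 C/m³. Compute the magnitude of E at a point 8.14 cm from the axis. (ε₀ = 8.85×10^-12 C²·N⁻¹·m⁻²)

By cylindrical symmetry E is radial; use a coaxial Gaussian cylinder of radius 8.14 cm and length L (r < R).
Enclosed charge per unit length: λ_enc = ρ·πr² = (-7.22×10^-4)π(0.0814)² = -1.503×10^-5 C/m.
Gauss's law: E·2πrL = λ_enc L/ε₀.
E = |λ_enc|/(2πε₀r) = (1.503e-5)/(2π·8.85×10^-12·0.0814) = 3.32×10^6 N/C.

E ≈ 3.32×10^6 N/C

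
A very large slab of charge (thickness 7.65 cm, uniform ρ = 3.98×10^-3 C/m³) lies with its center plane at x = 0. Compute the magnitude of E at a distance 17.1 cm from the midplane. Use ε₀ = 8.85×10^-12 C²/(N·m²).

1.72×10^7 N/C

The point |x| = 17.1 cm lies outside the slab (half-thickness 0.03825 m). A symmetric pillbox spanning the full slab encloses Q_enc = ρ·d·A.
Flux = 2EA ⇒ E = |ρ|d/(2ε₀), independent of distance outside.
E = (3.98×10^-3)(0.0765)/(2·8.85×10^-12) = 1.72×10^7 N/C.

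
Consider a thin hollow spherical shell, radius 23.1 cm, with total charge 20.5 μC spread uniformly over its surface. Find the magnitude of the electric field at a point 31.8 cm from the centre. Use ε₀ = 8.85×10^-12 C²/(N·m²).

E = 1.82e6 N/C

By spherical symmetry E is radial; choose a Gaussian sphere of radius r = 31.8 cm (r > 23.1 cm).
The entire shell is enclosed: Q_enc = 2.05×10^-5 C.
Applying ∮E·dA = Q_enc/ε₀ with Φ = E(4πr²):
E = |Q_enc|/(4πε₀r²) = (2.05×10^-5)/(4π·8.85×10^-12·(0.318)²) = 1.82e6 N/C.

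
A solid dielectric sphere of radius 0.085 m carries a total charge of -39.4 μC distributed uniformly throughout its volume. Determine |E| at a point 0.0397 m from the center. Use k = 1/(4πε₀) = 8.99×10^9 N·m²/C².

By spherical symmetry E is radial; choose a Gaussian sphere of radius r = 0.0397 m (r < R).
Only the charge within r is enclosed: Q_enc = Q·(r/R)³ = (-39.4 μC)·(0.0397 m/0.085 m)³ = -4.014×10^-6 C.
Since E is radial and uniform over the Gaussian sphere, Φ = E·4πr² = Q_enc/ε₀.
E = k|Q_enc|/r² = (8.99×10^9)(4.014×10^-6)/(0.0397)² = 2.29×10^7 N/C.

E = 2.29e7 N/C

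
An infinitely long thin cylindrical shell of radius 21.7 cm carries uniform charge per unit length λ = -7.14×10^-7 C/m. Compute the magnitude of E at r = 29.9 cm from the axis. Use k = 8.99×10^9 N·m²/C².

|E| = 4.29×10^4 V/m

Choose a coaxial cylinder of radius r = 29.9 cm (arbitrary length L) as the Gaussian surface (r > 21.7 cm).
The full line charge is enclosed: λ_enc = -7.14e-7 C/m.
Since E is radial and uniform over the curved surface, Φ = E·2πrL = Q_enc/ε₀ = λ_enc L/ε₀.
E = 2k|λ_enc|/r = 2(8.99×10^9)(7.14×10^-7)/(0.299) = 4.29×10^4 N/C.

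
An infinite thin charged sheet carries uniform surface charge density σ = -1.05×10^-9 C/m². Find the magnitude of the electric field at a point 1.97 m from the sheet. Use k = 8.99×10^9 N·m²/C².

The symmetry is planar: E is normal to the sheet and the same magnitude on both sides. Take a pillbox straddling the sheet with end-cap area A.
Only the two end caps contribute flux: Φ = 2EA. With Q_enc = σA, Gauss's law gives E = |σ|/(2ε₀).
E = 2πk|σ| = 2π(8.99×10^9)(1.05×10^-9) = 59.3 N/C.

59.3 V/m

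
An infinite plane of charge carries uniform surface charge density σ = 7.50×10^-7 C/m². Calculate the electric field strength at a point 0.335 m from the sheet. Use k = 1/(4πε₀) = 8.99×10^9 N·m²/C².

Choose a cylindrical pillbox piercing the sheet, end faces (area A) parallel to it.
Flux Φ = 2EA and Q_enc = σA, so 2EA = σA/ε₀ ⇒ E = |σ|/(2ε₀), independent of distance.
E = 2πk|σ| = 2π(8.99×10^9)(7.50×10^-7) = 4.24e4 N/C.

4.24e4 N/C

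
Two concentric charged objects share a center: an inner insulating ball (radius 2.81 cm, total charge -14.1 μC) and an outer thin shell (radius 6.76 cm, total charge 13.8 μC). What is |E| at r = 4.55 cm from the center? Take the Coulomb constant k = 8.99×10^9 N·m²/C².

Take a concentric spherical Gaussian surface of radius r = 4.55 cm (between the bodies, 2.81 cm < r < 6.76 cm).
The shell at 6.76 cm lies outside the Gaussian surface, so Q_enc = -14.1 μC = -1.41×10^-5 C.
By Gauss's law, ∮E·dA = E·4πr² = Q_enc/ε₀.
E = k|Q_enc|/r² = (8.99×10^9)(1.41×10^-5)/(0.0455)² = 6.12×10^7 N/C.

E ≈ 6.12e7 N/C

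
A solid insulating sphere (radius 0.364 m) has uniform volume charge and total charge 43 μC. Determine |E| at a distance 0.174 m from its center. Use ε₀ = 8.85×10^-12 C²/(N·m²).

1.39×10^6 V/m

By spherical symmetry E is radial; choose a Gaussian sphere of radius r = 0.174 m (r < R).
Only the charge within r is enclosed: Q_enc = Q·(r/R)³ = (43 μC)·(0.174 m/0.364 m)³ = 4.697×10^-6 C.
Applying ∮E·dA = Q_enc/ε₀ with Φ = E(4πr²):
E = |Q_enc|/(4πε₀r²) = (4.697e-6)/(4π·8.85×10^-12·(0.174)²) = 1.39e6 N/C.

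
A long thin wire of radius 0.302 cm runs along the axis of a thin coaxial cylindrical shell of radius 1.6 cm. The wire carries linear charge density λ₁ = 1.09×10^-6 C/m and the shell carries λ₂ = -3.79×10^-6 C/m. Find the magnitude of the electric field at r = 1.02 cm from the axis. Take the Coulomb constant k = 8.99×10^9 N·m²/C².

By cylindrical symmetry E is radial; use a coaxial Gaussian cylinder of radius 1.02 cm and length L (between the conductors, 0.302 cm < r < 1.6 cm).
Only the inner wire is enclosed; the outer shell contributes nothing inside itself. λ_enc = λ₁ = 1.09e-6 C/m.
Since E is radial and uniform over the curved surface, Φ = E·2πrL = Q_enc/ε₀ = λ_enc L/ε₀.
E = 2k|λ_enc|/r = 2(8.99×10^9)(1.09e-6)/(0.0102) = 1.92e6 N/C.

E ≈ 1.92×10^6 V/m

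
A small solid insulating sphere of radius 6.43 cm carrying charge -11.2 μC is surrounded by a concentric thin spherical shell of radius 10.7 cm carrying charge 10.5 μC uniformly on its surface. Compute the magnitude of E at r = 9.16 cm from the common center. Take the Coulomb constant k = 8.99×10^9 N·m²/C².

|E| = 1.20×10^7 V/m

Symmetry ⇒ E = E(r) r̂. Gaussian sphere of radius r = 9.16 cm (between the bodies, 6.43 cm < r < 10.7 cm).
The shell at 10.7 cm lies outside the Gaussian surface, so Q_enc = -11.2 μC = -1.12e-5 C.
Since E is radial and uniform over the Gaussian sphere, Φ = E·4πr² = Q_enc/ε₀.
E = k|Q_enc|/r² = (8.99×10^9)(1.12×10^-5)/(0.0916)² = 1.20×10^7 N/C.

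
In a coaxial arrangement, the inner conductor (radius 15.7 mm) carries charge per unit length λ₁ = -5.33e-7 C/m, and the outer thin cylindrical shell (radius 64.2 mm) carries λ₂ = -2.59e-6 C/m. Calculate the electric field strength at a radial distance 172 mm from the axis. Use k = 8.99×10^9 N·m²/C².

By cylindrical symmetry E is radial; use a coaxial Gaussian cylinder of radius 172 mm and length L (r > 64.2 mm, enclosing both).
λ_enc = λ₁ + λ₂ = (-5.33e-7) + (-2.59e-6) = -3.123e-6 C/m.
By Gauss's law (flux through the curved wall only), E·2πrL = λ_enc L/ε₀.
E = 2k|λ_enc|/r = 2(8.99×10^9)(3.123×10^-6)/(0.172) = 3.26×10^5 N/C.

E ≈ 3.26×10^5 N/C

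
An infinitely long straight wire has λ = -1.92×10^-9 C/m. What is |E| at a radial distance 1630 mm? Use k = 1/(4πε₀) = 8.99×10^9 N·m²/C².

|E| = 21.2 N/C

Choose a coaxial cylinder of radius r = 1630 mm (arbitrary length L) as the Gaussian surface.
Q_enc = λL, so λ_enc = -1.92e-9 C/m.
Gauss's law: E·2πrL = λ_enc L/ε₀.
E = 2k|λ_enc|/r = 2(8.99×10^9)(1.92e-9)/(1.63) = 21.2 N/C.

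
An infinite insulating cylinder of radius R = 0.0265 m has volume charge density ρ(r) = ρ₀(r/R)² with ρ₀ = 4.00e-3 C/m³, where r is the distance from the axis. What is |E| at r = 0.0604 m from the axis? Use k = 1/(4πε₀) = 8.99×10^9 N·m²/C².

Coaxial Gaussian cylinder, radius r = 0.0604 m, length L (r > R, full charge per length enclosed).
λ_enc = 2π ∫₀^R ρ₀(r'/R)^2 r' dr' = 2πρ₀R²/4 = 4.412×10^-6 C/m.
Gauss's law: E·2πrL = λ_enc L/ε₀.
E = 2k|λ_enc|/r = 2(8.99×10^9)(4.412×10^-6)/(0.0604) = 1.31×10^6 N/C.

|E| ≈ 1.31×10^6 V/m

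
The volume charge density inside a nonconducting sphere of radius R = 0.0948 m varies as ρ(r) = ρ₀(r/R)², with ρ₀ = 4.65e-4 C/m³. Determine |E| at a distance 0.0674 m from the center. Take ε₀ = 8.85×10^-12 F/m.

|E| ≈ 3.58e5 N/C

Symmetry ⇒ E = E(r) r̂. Gaussian sphere of radius r = 0.0674 m (r < R).
Q_enc = ∫₀^r ρ(r')·4πr'² dr' = (4πρ₀/R²) ∫₀^r r'^4 dr' = 4πρ₀ r^5/(5·R²) = 1.809e-7 C.
By Gauss's law, ∮E·dA = E·4πr² = Q_enc/ε₀.
E = |Q_enc|/(4πε₀r²) = (1.809×10^-7)/(4π·8.85×10^-12·(0.0674)²) = 3.58×10^5 N/C.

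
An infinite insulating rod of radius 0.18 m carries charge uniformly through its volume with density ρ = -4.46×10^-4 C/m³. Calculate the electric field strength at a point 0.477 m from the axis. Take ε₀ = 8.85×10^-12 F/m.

|E| ≈ 1.71×10^6 N/C

Coaxial Gaussian cylinder, radius r = 0.477 m, length L (r > 0.18 m, full cross-section enclosed).
λ_enc = ρ·πR² = (-4.46×10^-4)π(0.18)² = -4.54×10^-5 C/m.
By Gauss's law (flux through the curved wall only), E·2πrL = λ_enc L/ε₀.
E = |λ_enc|/(2πε₀r) = (4.54×10^-5)/(2π·8.85×10^-12·0.477) = 1.71×10^6 N/C.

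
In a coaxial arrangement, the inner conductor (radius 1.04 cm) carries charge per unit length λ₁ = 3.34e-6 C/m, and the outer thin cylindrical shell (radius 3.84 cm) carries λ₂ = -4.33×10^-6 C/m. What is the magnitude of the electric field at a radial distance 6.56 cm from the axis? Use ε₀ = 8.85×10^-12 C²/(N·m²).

|E| = 2.71×10^5 N/C

Choose a coaxial cylinder of radius r = 6.56 cm (arbitrary length L) as the Gaussian surface (r > 3.84 cm, enclosing both).
λ_enc = λ₁ + λ₂ = (3.34e-6) + (-4.33e-6) = -9.90×10^-7 C/m.
Applying ∮E·dA = Q_enc/ε₀ with the end caps contributing no flux:
E = |λ_enc|/(2πε₀r) = (9.90×10^-7)/(2π·8.85×10^-12·0.0656) = 2.71×10^5 N/C.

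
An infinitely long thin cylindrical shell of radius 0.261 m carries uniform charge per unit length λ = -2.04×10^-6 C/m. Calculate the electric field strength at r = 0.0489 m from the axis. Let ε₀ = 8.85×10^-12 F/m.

Choose a coaxial cylinder of radius r = 0.0489 m (arbitrary length L) as the Gaussian surface (r < 0.261 m, inside the shell).
No charge is enclosed, so Gauss's law gives E·2πrL = 0 ⇒ E = 0.

E = 0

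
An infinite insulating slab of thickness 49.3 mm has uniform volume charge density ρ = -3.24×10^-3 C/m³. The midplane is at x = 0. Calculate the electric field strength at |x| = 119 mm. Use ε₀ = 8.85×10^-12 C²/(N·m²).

The point |x| = 119 mm lies outside the slab (half-thickness 0.02465 m). A symmetric pillbox spanning the full slab encloses Q_enc = ρ·d·A.
Flux = 2EA ⇒ E = |ρ|d/(2ε₀), independent of distance outside.
E = (3.24×10^-3)(0.0493)/(2·8.85×10^-12) = 9.02×10^6 N/C.

E ≈ 9.02×10^6 N/C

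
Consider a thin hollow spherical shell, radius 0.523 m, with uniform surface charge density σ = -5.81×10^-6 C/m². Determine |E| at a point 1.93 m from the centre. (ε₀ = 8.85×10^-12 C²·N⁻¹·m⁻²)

4.82×10^4 V/m

Use a concentric Gaussian sphere at r = 1.93 m (r > 0.523 m).
The entire shell is enclosed: Q_enc = σ·4πR² = (-5.81×10^-6)·4π·(0.523)² = -1.997×10^-5 C.
Applying ∮E·dA = Q_enc/ε₀ with Φ = E(4πr²):
E = |Q_enc|/(4πε₀r²) = (1.997×10^-5)/(4π·8.85×10^-12·(1.93)²) = 4.82×10^4 N/C.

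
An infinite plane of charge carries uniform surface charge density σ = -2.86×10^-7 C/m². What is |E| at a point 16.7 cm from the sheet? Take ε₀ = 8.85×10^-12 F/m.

The symmetry is planar: E is normal to the sheet and the same magnitude on both sides. Take a pillbox straddling the sheet with end-cap area A.
Flux Φ = 2EA and Q_enc = σA, so 2EA = σA/ε₀ ⇒ E = |σ|/(2ε₀), independent of distance.
E = |σ|/(2ε₀) = (2.86×10^-7)/(2·8.85×10^-12) = 1.62×10^4 N/C.

|E| = 1.62e4 V/m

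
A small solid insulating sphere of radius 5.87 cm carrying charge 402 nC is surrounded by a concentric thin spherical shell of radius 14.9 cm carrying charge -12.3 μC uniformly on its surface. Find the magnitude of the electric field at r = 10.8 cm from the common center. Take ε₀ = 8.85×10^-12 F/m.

E ≈ 3.10×10^5 N/C

Take a concentric spherical Gaussian surface of radius r = 10.8 cm (between the bodies, 5.87 cm < r < 14.9 cm).
Only the inner charge is enclosed; the outer shell contributes nothing inside itself. Q_enc = 402 nC = 4.02×10^-7 C.
Since E is radial and uniform over the Gaussian sphere, Φ = E·4πr² = Q_enc/ε₀.
E = |Q_enc|/(4πε₀r²) = (4.02×10^-7)/(4π·8.85×10^-12·(0.108)²) = 3.10×10^5 N/C.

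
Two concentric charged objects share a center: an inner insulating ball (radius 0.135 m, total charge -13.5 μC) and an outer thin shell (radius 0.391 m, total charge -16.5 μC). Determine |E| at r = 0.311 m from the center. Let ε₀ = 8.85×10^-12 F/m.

Take a concentric spherical Gaussian surface of radius r = 0.311 m (between the bodies, 0.135 m < r < 0.391 m).
The shell at 0.391 m lies outside the Gaussian surface, so Q_enc = -13.5 μC = -1.35×10^-5 C.
By Gauss's law, ∮E·dA = E·4πr² = Q_enc/ε₀.
E = |Q_enc|/(4πε₀r²) = (1.35×10^-5)/(4π·8.85×10^-12·(0.311)²) = 1.26e6 N/C.

|E| = 1.26e6 N/C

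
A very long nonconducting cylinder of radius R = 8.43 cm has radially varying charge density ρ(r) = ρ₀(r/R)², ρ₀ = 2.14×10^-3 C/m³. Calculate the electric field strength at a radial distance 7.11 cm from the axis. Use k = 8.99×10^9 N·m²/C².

Take a coaxial cylindrical Gaussian surface of radius r = 7.11 cm and length L (r < R).
λ_enc = ∫₀^r ρ(r')·2πr' dr' = (2πρ₀/R²)·r^4/4 = 1.209×10^-5 C/m.
By Gauss's law (flux through the curved wall only), E·2πrL = λ_enc L/ε₀.
E = 2k|λ_enc|/r = 2(8.99×10^9)(1.209e-5)/(0.0711) = 3.06×10^6 N/C.

E = 3.06×10^6 N/C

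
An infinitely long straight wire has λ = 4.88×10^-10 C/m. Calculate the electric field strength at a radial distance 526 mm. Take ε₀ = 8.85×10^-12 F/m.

Take a coaxial cylindrical Gaussian surface of radius r = 526 mm and length L.
Q_enc = λL, so λ_enc = 4.88×10^-10 C/m.
Gauss's law: E·2πrL = λ_enc L/ε₀.
E = |λ_enc|/(2πε₀r) = (4.88×10^-10)/(2π·8.85×10^-12·0.526) = 16.7 N/C.

|E| ≈ 16.7 N/C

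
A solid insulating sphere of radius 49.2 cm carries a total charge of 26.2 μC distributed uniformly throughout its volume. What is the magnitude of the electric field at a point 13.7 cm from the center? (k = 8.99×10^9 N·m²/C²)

By spherical symmetry E is radial; choose a Gaussian sphere of radius r = 13.7 cm (r < R).
For a uniform sphere the enclosed fraction is (r/R)³, so Q_enc = (26.2 μC)(0.137/0.492)³ = 5.657×10^-7 C.
Since E is radial and uniform over the Gaussian sphere, Φ = E·4πr² = Q_enc/ε₀.
E = k|Q_enc|/r² = (8.99×10^9)(5.657×10^-7)/(0.137)² = 2.71×10^5 N/C.

E = 2.71×10^5 N/C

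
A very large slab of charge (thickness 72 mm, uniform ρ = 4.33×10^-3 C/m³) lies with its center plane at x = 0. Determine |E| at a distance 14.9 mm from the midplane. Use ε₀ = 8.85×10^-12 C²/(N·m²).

By symmetry E is perpendicular to the slab. A Gaussian pillbox from −14.9 mm to +14.9 mm (face area A) lies entirely within the slab.
Q_enc = ρ·(2x)·A and flux = 2EA, so 2EA = 2ρxA/ε₀ ⇒ E = |ρ|x/ε₀.
E = (4.33e-3)(0.0149)/(8.85×10^-12) = 7.29×10^6 N/C.

E = 7.29×10^6 N/C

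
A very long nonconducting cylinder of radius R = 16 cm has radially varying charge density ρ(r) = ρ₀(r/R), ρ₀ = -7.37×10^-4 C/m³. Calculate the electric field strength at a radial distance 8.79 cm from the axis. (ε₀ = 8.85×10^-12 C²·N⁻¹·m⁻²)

|E| = 1.34e6 N/C

Take a coaxial cylindrical Gaussian surface of radius r = 8.79 cm and length L (r < R).
Integrating ρ over the cross-section to radius r: λ_enc = (2πρ₀/R) ∫₀^r r'^2 dr' = 2πρ₀ r^3/(3·R) = -6.552e-6 C/m.
Gauss's law: E·2πrL = λ_enc L/ε₀.
E = |λ_enc|/(2πε₀r) = (6.552×10^-6)/(2π·8.85×10^-12·0.0879) = 1.34×10^6 N/C.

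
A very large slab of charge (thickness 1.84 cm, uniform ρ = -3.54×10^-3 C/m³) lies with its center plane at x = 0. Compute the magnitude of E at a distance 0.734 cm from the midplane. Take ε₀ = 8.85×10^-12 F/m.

E ≈ 2.94×10^6 N/C

By symmetry E is perpendicular to the slab. A Gaussian pillbox from −0.734 cm to +0.734 cm (face area A) lies entirely within the slab.
Q_enc = ρ·(2x)·A and flux = 2EA, so 2EA = 2ρxA/ε₀ ⇒ E = |ρ|x/ε₀.
E = (3.54×10^-3)(0.00734)/(8.85×10^-12) = 2.94e6 N/C.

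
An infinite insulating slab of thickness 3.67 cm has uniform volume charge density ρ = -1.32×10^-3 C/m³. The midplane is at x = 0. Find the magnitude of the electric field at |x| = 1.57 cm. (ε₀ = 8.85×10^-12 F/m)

|E| = 2.34×10^6 V/m

By symmetry E is perpendicular to the slab. A Gaussian pillbox from −1.57 cm to +1.57 cm (face area A) lies entirely within the slab.
Q_enc = ρ·(2x)·A and flux = 2EA, so 2EA = 2ρxA/ε₀ ⇒ E = |ρ|x/ε₀.
E = (1.32e-3)(0.0157)/(8.85×10^-12) = 2.34×10^6 N/C.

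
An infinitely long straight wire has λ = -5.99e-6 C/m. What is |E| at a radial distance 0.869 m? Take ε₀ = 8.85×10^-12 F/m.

|E| = 1.24×10^5 V/m

Choose a coaxial cylinder of radius r = 0.869 m (arbitrary length L) as the Gaussian surface.
Q_enc = λL, so λ_enc = -5.99×10^-6 C/m.
By Gauss's law (flux through the curved wall only), E·2πrL = λ_enc L/ε₀.
E = |λ_enc|/(2πε₀r) = (5.99×10^-6)/(2π·8.85×10^-12·0.869) = 1.24×10^5 N/C.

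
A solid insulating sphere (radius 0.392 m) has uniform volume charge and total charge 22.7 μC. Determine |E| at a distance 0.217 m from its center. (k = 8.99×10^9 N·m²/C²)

Take a concentric spherical Gaussian surface of radius r = 0.217 m (r < R).
Only the charge within r is enclosed: Q_enc = Q·(r/R)³ = (22.7 μC)·(0.217 m/0.392 m)³ = 3.851×10^-6 C.
By Gauss's law, ∮E·dA = E·4πr² = Q_enc/ε₀.
E = k|Q_enc|/r² = (8.99×10^9)(3.851e-6)/(0.217)² = 7.35×10^5 N/C.

E ≈ 7.35e5 N/C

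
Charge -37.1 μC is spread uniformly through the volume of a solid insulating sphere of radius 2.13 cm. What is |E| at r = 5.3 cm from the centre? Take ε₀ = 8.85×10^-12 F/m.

|E| = 1.19e8 N/C

Take a concentric spherical Gaussian surface of radius r = 5.3 cm (r > R, so the entire charge is enclosed).
Q_enc = -37.1 μC = -3.71e-5 C.
By Gauss's law, ∮E·dA = E·4πr² = Q_enc/ε₀.
E = |Q_enc|/(4πε₀r²) = (3.71×10^-5)/(4π·8.85×10^-12·(0.053)²) = 1.19e8 N/C.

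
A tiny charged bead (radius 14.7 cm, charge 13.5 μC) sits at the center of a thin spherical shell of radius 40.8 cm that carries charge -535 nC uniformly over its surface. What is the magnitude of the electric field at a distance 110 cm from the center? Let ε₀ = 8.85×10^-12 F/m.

E = 9.63×10^4 N/C

Take a concentric spherical Gaussian surface of radius r = 110 cm (r > 40.8 cm, enclosing both).
Q_enc = (13.5 μC) + (-535 nC) = 1.296e-5 C.
By Gauss's law, ∮E·dA = E·4πr² = Q_enc/ε₀.
E = |Q_enc|/(4πε₀r²) = (1.296e-5)/(4π·8.85×10^-12·(1.1)²) = 9.63×10^4 N/C.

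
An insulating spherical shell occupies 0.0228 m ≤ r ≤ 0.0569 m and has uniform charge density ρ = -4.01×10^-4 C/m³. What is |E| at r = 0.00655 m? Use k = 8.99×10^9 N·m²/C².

Symmetry ⇒ E = E(r) r̂. Gaussian sphere of radius r = 0.00655 m (r < 0.0228 m, inside the empty cavity).
No charge is enclosed, so by Gauss's law E·4πr² = 0 ⇒ E = 0.

E = 0 (no enclosed charge)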